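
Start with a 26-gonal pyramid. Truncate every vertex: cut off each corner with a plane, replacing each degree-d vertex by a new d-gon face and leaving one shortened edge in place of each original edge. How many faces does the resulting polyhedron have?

The base solid has V = 27, E = 52, F = 27.
Truncation replaces each original edge-end by a new vertex, so V′ = 2E = 104.
Each original edge survives, and each old vertex of degree d contributes d new edges; summing degrees gives Σd = 2E, so E′ = E + 2E = 3E = 156.
Each original face survives and each original vertex becomes one new face: F′ = F + V = 54.

54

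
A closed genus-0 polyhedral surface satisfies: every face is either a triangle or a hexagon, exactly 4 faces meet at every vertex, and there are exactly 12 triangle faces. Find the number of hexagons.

Let x be the number of hexagons; then F = 12 + x.
Edge–face incidences: 2E = 3·12 + 6·x = 36 + 6x.
Every vertex has degree 4, so 4V = 2E.
Euler: V − E + F = 2 ⇒ (2E)/4 − E + (12 + x) = 2.
Multiply by 8: 2·(2E) − 4·(2E) + 8·(12 + x) = 16, i.e. 96 + 8x − 2·(36 + 6x) = 16.
Collecting terms: −4x + 24 = 16, so −4x = −8, so x = 2.
Then 2E = 36 + 6·2 = 48, so E = 24, V = 2E/4 = 12, F = 12 + 2 = 14.

2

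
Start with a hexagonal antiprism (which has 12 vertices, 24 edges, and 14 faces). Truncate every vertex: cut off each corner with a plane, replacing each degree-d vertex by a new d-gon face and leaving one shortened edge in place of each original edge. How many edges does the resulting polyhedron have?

Truncation replaces each original edge-end by a new vertex, so V′ = 2E = 48.
Each original edge survives, and each old vertex of degree d contributes d new edges; summing degrees gives Σd = 2E, so E′ = E + 2E = 3E = 72.
Each original face survives and each original vertex becomes one new face: F′ = F + V = 26.

72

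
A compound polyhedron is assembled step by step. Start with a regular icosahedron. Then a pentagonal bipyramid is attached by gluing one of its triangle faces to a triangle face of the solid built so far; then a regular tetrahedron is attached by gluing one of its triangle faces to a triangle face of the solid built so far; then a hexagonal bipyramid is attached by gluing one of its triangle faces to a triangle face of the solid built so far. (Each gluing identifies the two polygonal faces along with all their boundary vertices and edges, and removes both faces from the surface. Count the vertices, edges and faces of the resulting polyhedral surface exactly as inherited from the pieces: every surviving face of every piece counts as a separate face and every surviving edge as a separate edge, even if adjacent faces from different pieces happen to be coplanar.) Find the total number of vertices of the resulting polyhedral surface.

A regular icosahedron: V=12, E=30, F=20.
Attach a pentagonal bipyramid (V=7, E=15, F=10) along a 3-gon: merge 3 vertices and 3 edges, delete both glued faces → V=16, E=42, F=28.
Attach a regular tetrahedron (V=4, E=6, F=4) along a 3-gon: merge 3 vertices and 3 edges, delete both glued faces → V=17, E=45, F=30.
Attach a hexagonal bipyramid (V=8, E=18, F=12) along a 3-gon: merge 3 vertices and 3 edges, delete both glued faces → V=22, E=60, F=40.
Check: V − E + F = 22 − 60 + 40 = 2.

22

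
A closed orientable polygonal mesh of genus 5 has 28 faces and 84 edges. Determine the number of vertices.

For a closed orientable surface of genus 5, χ = 2 − 2·5 = -8.
V = -8 + E − F = -8 + 84 − 28 = 48.

48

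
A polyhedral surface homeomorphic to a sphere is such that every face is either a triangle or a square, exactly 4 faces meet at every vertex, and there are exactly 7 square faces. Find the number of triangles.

8

Let x be the number of triangles; then F = 7 + x.
Edge–face incidences: 2E = 4·7 + 3·x = 28 + 3x.
Every vertex has degree 4, so 4V = 2E.
Euler: V − E + F = 2 ⇒ (2E)/4 − E + (7 + x) = 2.
Multiply by 8: 2·(2E) − 4·(2E) + 8·(7 + x) = 16, i.e. 56 + 8x − 2·(28 + 3x) = 16.
Collecting terms: 2x = 16, so x = 8.
Then 2E = 28 + 3·8 = 52, so E = 26, V = 2E/4 = 13, F = 7 + 8 = 15.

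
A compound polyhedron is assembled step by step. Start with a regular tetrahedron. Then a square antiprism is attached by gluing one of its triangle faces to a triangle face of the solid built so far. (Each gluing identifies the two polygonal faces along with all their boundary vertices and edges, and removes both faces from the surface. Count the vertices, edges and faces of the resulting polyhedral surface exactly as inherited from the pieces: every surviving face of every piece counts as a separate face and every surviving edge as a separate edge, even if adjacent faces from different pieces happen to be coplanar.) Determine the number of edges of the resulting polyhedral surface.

A regular tetrahedron: V=4, E=6, F=4.
Attach a square antiprism (V=8, E=16, F=10) along a 3-gon: merge 3 vertices and 3 edges, delete both glued faces → V=9, E=19, F=12.
Check: V − E + F = 9 − 19 + 12 = 2.

19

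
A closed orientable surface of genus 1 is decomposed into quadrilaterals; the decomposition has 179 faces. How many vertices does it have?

179

χ = 2 − 2·1 = 0, and every face is a square so 4F = 2E.
E = 4·179/2 = 358. Then V = 0 + E − F = 0 + 358 − 179 = 179.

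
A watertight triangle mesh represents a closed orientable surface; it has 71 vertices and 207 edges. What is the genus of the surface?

Every face is a triangle and each edge borders two faces, so 3F = 2·207, giving F = 138.
χ = V − E + F = 71 − 207 + 138 = 2.
For a closed orientable surface χ = 2 − 2g, so g = (2 − (2))/2 = 0.

0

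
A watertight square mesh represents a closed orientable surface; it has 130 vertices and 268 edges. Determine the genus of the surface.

Every face is a square and each edge borders two faces, so 4F = 2·268, giving F = 134.
χ = V − E + F = 130 − 268 + 134 = -4.
For a closed orientable surface χ = 2 − 2g, so g = (2 − (-4))/2 = 3.

3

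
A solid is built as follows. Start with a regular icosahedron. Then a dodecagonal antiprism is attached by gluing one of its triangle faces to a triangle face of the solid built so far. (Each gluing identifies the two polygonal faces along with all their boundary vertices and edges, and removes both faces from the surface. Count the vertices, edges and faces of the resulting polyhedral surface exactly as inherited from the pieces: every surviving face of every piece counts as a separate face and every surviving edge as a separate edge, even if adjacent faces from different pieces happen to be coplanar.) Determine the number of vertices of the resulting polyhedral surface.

33

A regular icosahedron: V=12, E=30, F=20.
Attach a dodecagonal antiprism (V=24, E=48, F=26) along a 3-gon: merge 3 vertices and 3 edges, delete both glued faces → V=33, E=75, F=44.
Check: V − E + F = 33 − 75 + 44 = 2.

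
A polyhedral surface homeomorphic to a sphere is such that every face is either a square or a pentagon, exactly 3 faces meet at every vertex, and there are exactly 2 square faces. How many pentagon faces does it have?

8

Let x be the number of pentagons; then F = 2 + x.
Edge–face incidences: 2E = 4·2 + 5·x = 8 + 5x.
Every vertex has degree 3, so 3V = 2E.
Euler: V − E + F = 2 ⇒ (2E)/3 − E + (2 + x) = 2.
Multiply by 6: 2·(2E) − 3·(2E) + 6·(2 + x) = 12, i.e. 12 + 6x − (8 + 5x) = 12.
Collecting terms: x + 4 = 12, so x = 8.
Then 2E = 8 + 5·8 = 48, so E = 24, V = 2E/3 = 16, F = 2 + 8 = 10.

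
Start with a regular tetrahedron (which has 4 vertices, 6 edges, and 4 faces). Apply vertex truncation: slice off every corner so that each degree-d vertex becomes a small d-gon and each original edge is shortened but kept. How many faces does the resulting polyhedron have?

8

Truncation replaces each original edge-end by a new vertex, so V′ = 2E = 12.
Each original edge survives, and each old vertex of degree d contributes d new edges; summing degrees gives Σd = 2E, so E′ = E + 2E = 3E = 18.
Each original face survives and each original vertex becomes one new face: F′ = F + V = 8.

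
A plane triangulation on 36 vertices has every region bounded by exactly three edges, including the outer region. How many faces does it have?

68

In a plane triangulation 3F = 2E and V − E + F = 2, so F = 2V − 4 = 2·36 − 4 = 68.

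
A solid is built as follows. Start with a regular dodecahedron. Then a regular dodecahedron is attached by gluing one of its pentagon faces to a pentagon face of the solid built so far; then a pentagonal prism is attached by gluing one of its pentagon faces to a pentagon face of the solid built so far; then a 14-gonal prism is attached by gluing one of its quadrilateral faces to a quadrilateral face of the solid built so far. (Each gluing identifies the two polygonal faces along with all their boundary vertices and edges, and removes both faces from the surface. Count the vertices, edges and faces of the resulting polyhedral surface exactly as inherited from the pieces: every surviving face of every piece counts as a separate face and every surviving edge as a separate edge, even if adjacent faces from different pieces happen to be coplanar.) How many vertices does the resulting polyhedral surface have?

A regular dodecahedron: V=20, E=30, F=12.
Attach a regular dodecahedron (V=20, E=30, F=12) along a 5-gon: merge 5 vertices and 5 edges, delete both glued faces → V=35, E=55, F=22.
Attach a pentagonal prism (V=10, E=15, F=7) along a 5-gon: merge 5 vertices and 5 edges, delete both glued faces → V=40, E=65, F=27.
Attach a 14-gonal prism (V=28, E=42, F=16) along a 4-gon: merge 4 vertices and 4 edges, delete both glued faces → V=64, E=103, F=41.
Check: V − E + F = 64 − 103 + 41 = 2.

64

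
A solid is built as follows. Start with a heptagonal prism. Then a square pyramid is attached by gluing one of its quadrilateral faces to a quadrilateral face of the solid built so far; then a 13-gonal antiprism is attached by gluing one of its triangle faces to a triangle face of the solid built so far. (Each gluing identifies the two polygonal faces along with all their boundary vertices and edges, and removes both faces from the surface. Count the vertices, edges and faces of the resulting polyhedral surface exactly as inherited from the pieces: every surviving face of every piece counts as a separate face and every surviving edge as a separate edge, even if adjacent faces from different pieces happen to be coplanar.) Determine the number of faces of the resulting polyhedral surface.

A heptagonal prism: V=14, E=21, F=9.
Attach a square pyramid (V=5, E=8, F=5) along a 4-gon: merge 4 vertices and 4 edges, delete both glued faces → V=15, E=25, F=12.
Attach a 13-gonal antiprism (V=26, E=52, F=28) along a 3-gon: merge 3 vertices and 3 edges, delete both glued faces → V=38, E=74, F=38.
Check: V − E + F = 38 − 74 + 38 = 2.

38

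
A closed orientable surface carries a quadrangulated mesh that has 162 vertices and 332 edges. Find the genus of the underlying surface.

3

Every face is a square and each edge borders two faces, so 4F = 2·332, giving F = 166.
χ = V − E + F = 162 − 332 + 166 = -4.
For a closed orientable surface χ = 2 − 2g, so g = (2 − (-4))/2 = 3.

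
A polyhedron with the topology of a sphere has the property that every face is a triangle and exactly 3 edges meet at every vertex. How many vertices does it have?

Each face has 3 edges and each edge borders two faces, so 2E = 3F.
Each vertex has degree 3, so 3V = 2E and hence V = 3F/3.
Euler: V − E + F = 2 ⇒ (3F/3) − (3F/2) + F = 2.
Multiply by 6: (6 − 9 + 6)F = 12, i.e. 3F = 12.
So F = 4, E = 3·4/2 = 6, V = 3·4/3 = 4.

4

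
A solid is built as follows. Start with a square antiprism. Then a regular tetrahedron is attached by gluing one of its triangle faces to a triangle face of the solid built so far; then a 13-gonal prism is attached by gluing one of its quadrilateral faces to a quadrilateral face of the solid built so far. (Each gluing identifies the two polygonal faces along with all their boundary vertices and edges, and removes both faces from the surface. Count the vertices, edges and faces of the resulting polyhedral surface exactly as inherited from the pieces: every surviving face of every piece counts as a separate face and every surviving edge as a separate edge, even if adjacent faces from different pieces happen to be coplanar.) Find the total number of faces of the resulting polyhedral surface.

A square antiprism: V=8, E=16, F=10.
Attach a regular tetrahedron (V=4, E=6, F=4) along a 3-gon: merge 3 vertices and 3 edges, delete both glued faces → V=9, E=19, F=12.
Attach a 13-gonal prism (V=26, E=39, F=15) along a 4-gon: merge 4 vertices and 4 edges, delete both glued faces → V=31, E=54, F=25.
Check: V − E + F = 31 − 54 + 25 = 2.

25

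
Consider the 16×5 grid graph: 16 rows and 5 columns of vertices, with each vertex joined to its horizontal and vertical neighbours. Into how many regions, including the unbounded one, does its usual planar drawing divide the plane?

The grid has V = 16·5 = 80 vertices and E = 16·4 + 5·15 = 139 edges.
F = 2 − V + E = 2 − 80 + 139 = 61.

61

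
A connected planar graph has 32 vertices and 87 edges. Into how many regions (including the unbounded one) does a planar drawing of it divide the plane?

Euler's formula for a connected plane graph: V − E + F = 2, so F = 2 − 32 + 87 = 57.

57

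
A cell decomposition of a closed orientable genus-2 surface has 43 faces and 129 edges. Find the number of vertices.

For a closed orientable surface of genus 2, χ = 2 − 2·2 = -2.
V = -2 + E − F = -2 + 129 − 43 = 84.

84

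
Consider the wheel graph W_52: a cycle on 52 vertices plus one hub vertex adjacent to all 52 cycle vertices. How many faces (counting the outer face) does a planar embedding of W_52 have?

W_52 has V = 52 + 1 = 53 vertices and E = 2·52 = 104 edges.
By Euler's formula F = 2 − V + E = 2 − 53 + 104 = 53.

53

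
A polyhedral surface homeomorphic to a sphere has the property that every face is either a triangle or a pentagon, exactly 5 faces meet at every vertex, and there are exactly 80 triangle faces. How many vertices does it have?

Let x be the number of pentagons; then F = 80 + x.
Edge–face incidences: 2E = 3·80 + 5·x = 240 + 5x.
Every vertex has degree 5, so 5V = 2E.
Euler: V − E + F = 2 ⇒ (2E)/5 − E + (80 + x) = 2.
Multiply by 10: 2·(2E) − 5·(2E) + 10·(80 + x) = 20, i.e. 800 + 10x − 3·(240 + 5x) = 20.
Collecting terms: −5x + 80 = 20, so −5x = −60, so x = 12.
Then 2E = 240 + 5·12 = 300, so E = 150, V = 2E/5 = 60, F = 80 + 12 = 92.

60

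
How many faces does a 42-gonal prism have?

44

A prism on an n-gon has two n-gon bases and n rectangular sides: V = 2·42 = 84, E = 3·42 = 126, F = 42 + 2 = 44.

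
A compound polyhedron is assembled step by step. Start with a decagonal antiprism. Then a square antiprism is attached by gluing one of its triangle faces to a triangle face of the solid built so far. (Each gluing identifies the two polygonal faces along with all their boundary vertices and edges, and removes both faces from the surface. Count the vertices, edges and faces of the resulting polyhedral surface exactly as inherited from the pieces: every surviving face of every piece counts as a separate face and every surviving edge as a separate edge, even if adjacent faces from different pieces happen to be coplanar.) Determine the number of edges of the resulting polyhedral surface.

A decagonal antiprism: V=20, E=40, F=22.
Attach a square antiprism (V=8, E=16, F=10) along a 3-gon: merge 3 vertices and 3 edges, delete both glued faces → V=25, E=53, F=30.
Check: V − E + F = 25 − 53 + 30 = 2.

53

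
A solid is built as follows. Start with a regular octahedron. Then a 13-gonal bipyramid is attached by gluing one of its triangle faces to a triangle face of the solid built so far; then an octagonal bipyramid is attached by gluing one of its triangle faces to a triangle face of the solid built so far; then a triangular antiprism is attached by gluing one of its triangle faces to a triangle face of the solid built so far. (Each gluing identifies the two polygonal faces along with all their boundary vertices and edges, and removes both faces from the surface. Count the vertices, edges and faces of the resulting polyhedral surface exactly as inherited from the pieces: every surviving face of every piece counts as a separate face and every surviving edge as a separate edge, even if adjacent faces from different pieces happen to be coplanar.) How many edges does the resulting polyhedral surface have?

78

A regular octahedron: V=6, E=12, F=8.
Attach a 13-gonal bipyramid (V=15, E=39, F=26) along a 3-gon: merge 3 vertices and 3 edges, delete both glued faces → V=18, E=48, F=32.
Attach an octagonal bipyramid (V=10, E=24, F=16) along a 3-gon: merge 3 vertices and 3 edges, delete both glued faces → V=25, E=69, F=46.
Attach a triangular antiprism (V=6, E=12, F=8) along a 3-gon: merge 3 vertices and 3 edges, delete both glued faces → V=28, E=78, F=52.
Check: V − E + F = 28 − 78 + 52 = 2.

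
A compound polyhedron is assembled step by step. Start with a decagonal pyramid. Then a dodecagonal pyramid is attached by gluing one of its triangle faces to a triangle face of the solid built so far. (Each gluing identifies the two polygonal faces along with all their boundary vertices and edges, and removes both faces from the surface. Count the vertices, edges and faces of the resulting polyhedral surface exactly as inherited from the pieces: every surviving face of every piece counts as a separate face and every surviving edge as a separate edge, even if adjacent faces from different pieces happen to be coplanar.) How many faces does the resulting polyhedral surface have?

22

A decagonal pyramid: V=11, E=20, F=11.
Attach a dodecagonal pyramid (V=13, E=24, F=13) along a 3-gon: merge 3 vertices and 3 edges, delete both glued faces → V=21, E=41, F=22.
Check: V − E + F = 21 − 41 + 22 = 2.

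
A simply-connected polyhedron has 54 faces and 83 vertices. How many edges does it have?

135

Here V − E + F = 2.
E = V + F − (2) = 83 + 54 − (2) = 135.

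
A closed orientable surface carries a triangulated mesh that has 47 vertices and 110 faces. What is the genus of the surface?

Every face is a triangle, so 2E = 3·110 = 330, giving E = 165.
χ = V − E + F = 47 − 165 + 110 = -8.
For a closed orientable surface χ = 2 − 2g, so g = (2 − (-8))/2 = 5.

5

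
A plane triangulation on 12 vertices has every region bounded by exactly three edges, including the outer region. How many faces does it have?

20

In a plane triangulation 3F = 2E and V − E + F = 2, so F = 2V − 4 = 2·12 − 4 = 20.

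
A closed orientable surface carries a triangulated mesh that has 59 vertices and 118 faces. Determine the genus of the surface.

1

Every face is a triangle, so 2E = 3·118 = 354, giving E = 177.
χ = V − E + F = 59 − 177 + 118 = 0.
For a closed orientable surface χ = 2 − 2g, so g = (2 − (0))/2 = 1.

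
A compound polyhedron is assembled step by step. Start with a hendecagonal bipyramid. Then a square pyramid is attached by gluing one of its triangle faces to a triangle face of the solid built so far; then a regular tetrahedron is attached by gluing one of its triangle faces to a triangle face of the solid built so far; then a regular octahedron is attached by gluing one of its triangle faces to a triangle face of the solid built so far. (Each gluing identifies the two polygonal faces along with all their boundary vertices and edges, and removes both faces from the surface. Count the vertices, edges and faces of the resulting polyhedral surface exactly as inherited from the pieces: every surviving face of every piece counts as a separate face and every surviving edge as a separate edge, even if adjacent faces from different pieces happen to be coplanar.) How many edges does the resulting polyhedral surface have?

A hendecagonal bipyramid: V=13, E=33, F=22.
Attach a square pyramid (V=5, E=8, F=5) along a 3-gon: merge 3 vertices and 3 edges, delete both glued faces → V=15, E=38, F=25.
Attach a regular tetrahedron (V=4, E=6, F=4) along a 3-gon: merge 3 vertices and 3 edges, delete both glued faces → V=16, E=41, F=27.
Attach a regular octahedron (V=6, E=12, F=8) along a 3-gon: merge 3 vertices and 3 edges, delete both glued faces → V=19, E=50, F=33.
Check: V − E + F = 19 − 50 + 33 = 2.

50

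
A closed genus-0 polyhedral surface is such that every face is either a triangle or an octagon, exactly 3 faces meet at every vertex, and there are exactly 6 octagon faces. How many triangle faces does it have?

8

Let x be the number of triangles; then F = 6 + x.
Edge–face incidences: 2E = 8·6 + 3·x = 48 + 3x.
Every vertex has degree 3, so 3V = 2E.
Euler: V − E + F = 2 ⇒ (2E)/3 − E + (6 + x) = 2.
Multiply by 6: 2·(2E) − 3·(2E) + 6·(6 + x) = 12, i.e. 36 + 6x − (48 + 3x) = 12.
Collecting terms: 3x − 12 = 12, so 3x = 24, so x = 8.
Then 2E = 48 + 3·8 = 72, so E = 36, V = 2E/3 = 24, F = 6 + 8 = 14.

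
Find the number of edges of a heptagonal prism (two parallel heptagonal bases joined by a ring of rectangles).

A prism on an n-gon has two n-gon bases and n rectangular sides: V = 2·7 = 14, E = 3·7 = 21, F = 7 + 2 = 9.

21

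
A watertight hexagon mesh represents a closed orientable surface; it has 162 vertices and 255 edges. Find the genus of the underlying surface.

Every face is a hexagon and each edge borders two faces, so 6F = 2·255, giving F = 85.
χ = V − E + F = 162 − 255 + 85 = -8.
For a closed orientable surface χ = 2 − 2g, so g = (2 − (-8))/2 = 5.

5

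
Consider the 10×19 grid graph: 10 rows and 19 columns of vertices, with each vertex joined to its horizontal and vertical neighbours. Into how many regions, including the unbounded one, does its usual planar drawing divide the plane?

The grid has V = 10·19 = 190 vertices and E = 10·18 + 19·9 = 351 edges.
F = 2 − V + E = 2 − 190 + 351 = 163.

163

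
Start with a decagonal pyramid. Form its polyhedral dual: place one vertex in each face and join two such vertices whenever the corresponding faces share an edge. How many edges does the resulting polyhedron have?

20

The base solid has V = 11, E = 20, F = 11.
The dual swaps V and F and preserves E: V′ = F = 11, E′ = E = 20, F′ = V = 11.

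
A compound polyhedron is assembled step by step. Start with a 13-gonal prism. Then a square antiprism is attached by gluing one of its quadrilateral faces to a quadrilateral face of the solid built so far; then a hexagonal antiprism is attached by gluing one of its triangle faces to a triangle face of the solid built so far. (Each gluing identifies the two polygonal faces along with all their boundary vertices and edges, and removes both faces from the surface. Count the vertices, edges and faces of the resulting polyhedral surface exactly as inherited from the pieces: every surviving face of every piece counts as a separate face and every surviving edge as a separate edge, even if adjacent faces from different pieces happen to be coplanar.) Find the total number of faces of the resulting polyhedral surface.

A 13-gonal prism: V=26, E=39, F=15.
Attach a square antiprism (V=8, E=16, F=10) along a 4-gon: merge 4 vertices and 4 edges, delete both glued faces → V=30, E=51, F=23.
Attach a hexagonal antiprism (V=12, E=24, F=14) along a 3-gon: merge 3 vertices and 3 edges, delete both glued faces → V=39, E=72, F=35.
Check: V − E + F = 39 − 72 + 35 = 2.

35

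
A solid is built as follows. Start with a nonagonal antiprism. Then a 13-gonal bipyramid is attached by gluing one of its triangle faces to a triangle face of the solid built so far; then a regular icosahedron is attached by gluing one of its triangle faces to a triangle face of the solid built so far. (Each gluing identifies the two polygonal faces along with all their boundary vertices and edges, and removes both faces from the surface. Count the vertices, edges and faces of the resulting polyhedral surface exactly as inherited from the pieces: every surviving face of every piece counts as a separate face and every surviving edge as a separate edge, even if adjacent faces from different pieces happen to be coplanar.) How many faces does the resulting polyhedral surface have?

A nonagonal antiprism: V=18, E=36, F=20.
Attach a 13-gonal bipyramid (V=15, E=39, F=26) along a 3-gon: merge 3 vertices and 3 edges, delete both glued faces → V=30, E=72, F=44.
Attach a regular icosahedron (V=12, E=30, F=20) along a 3-gon: merge 3 vertices and 3 edges, delete both glued faces → V=39, E=99, F=62.
Check: V − E + F = 39 − 99 + 62 = 2.

62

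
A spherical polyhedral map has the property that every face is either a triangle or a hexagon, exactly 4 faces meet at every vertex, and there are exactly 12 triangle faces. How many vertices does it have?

12

Let x be the number of hexagons; then F = 12 + x.
Edge–face incidences: 2E = 3·12 + 6·x = 36 + 6x.
Every vertex has degree 4, so 4V = 2E.
Euler: V − E + F = 2 ⇒ (2E)/4 − E + (12 + x) = 2.
Multiply by 8: 2·(2E) − 4·(2E) + 8·(12 + x) = 16, i.e. 96 + 8x − 2·(36 + 6x) = 16.
Collecting terms: −4x + 24 = 16, so −4x = −8, so x = 2.
Then 2E = 36 + 6·2 = 48, so E = 24, V = 2E/4 = 12, F = 12 + 2 = 14.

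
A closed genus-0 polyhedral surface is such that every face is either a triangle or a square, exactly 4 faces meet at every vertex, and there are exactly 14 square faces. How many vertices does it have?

20

Let x be the number of triangles; then F = 14 + x.
Edge–face incidences: 2E = 4·14 + 3·x = 56 + 3x.
Every vertex has degree 4, so 4V = 2E.
Euler: V − E + F = 2 ⇒ (2E)/4 − E + (14 + x) = 2.
Multiply by 8: 2·(2E) − 4·(2E) + 8·(14 + x) = 16, i.e. 112 + 8x − 2·(56 + 3x) = 16.
Collecting terms: 2x = 16, so x = 8.
Then 2E = 56 + 3·8 = 80, so E = 40, V = 2E/4 = 20, F = 14 + 8 = 22.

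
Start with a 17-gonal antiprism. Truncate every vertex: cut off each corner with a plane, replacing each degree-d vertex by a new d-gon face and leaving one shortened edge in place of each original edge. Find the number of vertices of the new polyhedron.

136

The base solid has V = 34, E = 68, F = 36.
Truncation replaces each original edge-end by a new vertex, so V′ = 2E = 136.
Each original edge survives, and each old vertex of degree d contributes d new edges; summing degrees gives Σd = 2E, so E′ = E + 2E = 3E = 204.
Each original face survives and each original vertex becomes one new face: F′ = F + V = 70.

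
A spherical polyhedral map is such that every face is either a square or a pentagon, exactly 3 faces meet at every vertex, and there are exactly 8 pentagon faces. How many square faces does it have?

Let x be the number of squares; then F = 8 + x.
Edge–face incidences: 2E = 5·8 + 4·x = 40 + 4x.
Every vertex has degree 3, so 3V = 2E.
Euler: V − E + F = 2 ⇒ (2E)/3 − E + (8 + x) = 2.
Multiply by 6: 2·(2E) − 3·(2E) + 6·(8 + x) = 12, i.e. 48 + 6x − (40 + 4x) = 12.
Collecting terms: 2x + 8 = 12, so 2x = 4, so x = 2.
Then 2E = 40 + 4·2 = 48, so E = 24, V = 2E/3 = 16, F = 8 + 2 = 10.

2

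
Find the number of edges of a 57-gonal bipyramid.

171

A bipyramid over an n-gon has 2n triangular faces and n + 2 vertices: V = 57 + 2 = 59, E = 3·57 = 171, F = 2·57 = 114.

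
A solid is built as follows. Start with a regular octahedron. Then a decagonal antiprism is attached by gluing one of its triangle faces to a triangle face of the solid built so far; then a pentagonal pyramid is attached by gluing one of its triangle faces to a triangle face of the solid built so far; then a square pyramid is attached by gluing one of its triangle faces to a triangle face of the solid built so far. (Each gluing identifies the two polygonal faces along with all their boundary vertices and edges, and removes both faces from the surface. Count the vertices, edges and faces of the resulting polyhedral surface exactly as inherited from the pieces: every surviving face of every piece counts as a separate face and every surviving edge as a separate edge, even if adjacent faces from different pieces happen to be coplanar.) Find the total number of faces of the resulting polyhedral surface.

35

A regular octahedron: V=6, E=12, F=8.
Attach a decagonal antiprism (V=20, E=40, F=22) along a 3-gon: merge 3 vertices and 3 edges, delete both glued faces → V=23, E=49, F=28.
Attach a pentagonal pyramid (V=6, E=10, F=6) along a 3-gon: merge 3 vertices and 3 edges, delete both glued faces → V=26, E=56, F=32.
Attach a square pyramid (V=5, E=8, F=5) along a 3-gon: merge 3 vertices and 3 edges, delete both glued faces → V=28, E=61, F=35.
Check: V − E + F = 28 − 61 + 35 = 2.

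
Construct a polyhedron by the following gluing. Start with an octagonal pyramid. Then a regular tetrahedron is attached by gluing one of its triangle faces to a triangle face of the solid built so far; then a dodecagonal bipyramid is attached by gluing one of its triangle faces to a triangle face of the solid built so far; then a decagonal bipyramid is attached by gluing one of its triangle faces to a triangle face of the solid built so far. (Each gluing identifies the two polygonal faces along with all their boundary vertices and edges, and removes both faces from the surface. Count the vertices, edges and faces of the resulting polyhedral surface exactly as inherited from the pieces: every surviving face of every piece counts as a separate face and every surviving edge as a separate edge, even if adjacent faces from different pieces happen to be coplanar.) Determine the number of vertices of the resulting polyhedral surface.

30

An octagonal pyramid: V=9, E=16, F=9.
Attach a regular tetrahedron (V=4, E=6, F=4) along a 3-gon: merge 3 vertices and 3 edges, delete both glued faces → V=10, E=19, F=11.
Attach a dodecagonal bipyramid (V=14, E=36, F=24) along a 3-gon: merge 3 vertices and 3 edges, delete both glued faces → V=21, E=52, F=33.
Attach a decagonal bipyramid (V=12, E=30, F=20) along a 3-gon: merge 3 vertices and 3 edges, delete both glued faces → V=30, E=79, F=51.
Check: V − E + F = 30 − 79 + 51 = 2.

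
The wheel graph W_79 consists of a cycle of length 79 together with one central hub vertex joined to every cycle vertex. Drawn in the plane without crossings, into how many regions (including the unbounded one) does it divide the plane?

80

W_79 has V = 79 + 1 = 80 vertices and E = 2·79 = 158 edges.
By Euler's formula F = 2 − V + E = 2 − 80 + 158 = 80.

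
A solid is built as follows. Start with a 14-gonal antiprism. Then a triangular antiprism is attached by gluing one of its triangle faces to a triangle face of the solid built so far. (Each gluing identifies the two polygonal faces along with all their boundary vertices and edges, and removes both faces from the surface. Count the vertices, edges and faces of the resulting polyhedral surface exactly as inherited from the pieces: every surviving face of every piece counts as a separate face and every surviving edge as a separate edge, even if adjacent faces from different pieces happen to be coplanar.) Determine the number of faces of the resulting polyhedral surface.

A 14-gonal antiprism: V=28, E=56, F=30.
Attach a triangular antiprism (V=6, E=12, F=8) along a 3-gon: merge 3 vertices and 3 edges, delete both glued faces → V=31, E=65, F=36.
Check: V − E + F = 31 − 65 + 36 = 2.

36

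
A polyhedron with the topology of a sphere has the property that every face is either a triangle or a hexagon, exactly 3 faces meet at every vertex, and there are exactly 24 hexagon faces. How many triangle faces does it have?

4

Let x be the number of triangles; then F = 24 + x.
Edge–face incidences: 2E = 6·24 + 3·x = 144 + 3x.
Every vertex has degree 3, so 3V = 2E.
Euler: V − E + F = 2 ⇒ (2E)/3 − E + (24 + x) = 2.
Multiply by 6: 2·(2E) − 3·(2E) + 6·(24 + x) = 12, i.e. 144 + 6x − (144 + 3x) = 12.
Collecting terms: 3x = 12, so x = 4.
Then 2E = 144 + 3·4 = 156, so E = 78, V = 2E/3 = 52, F = 24 + 4 = 28.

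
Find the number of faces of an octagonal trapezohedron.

The n-trapezohedron (dual of the n-antiprism) has V = 2·8 + 2 = 18, E = 4·8 = 32, F = 2·8 = 16.
Check: V − E + F = 18 − 32 + 16 = 2.

16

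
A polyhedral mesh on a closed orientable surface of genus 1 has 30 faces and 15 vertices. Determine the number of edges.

45

For a closed orientable surface of genus 1, χ = 2 − 2·1 = 0.
E = V + F − (0) = 15 + 30 − (0) = 45.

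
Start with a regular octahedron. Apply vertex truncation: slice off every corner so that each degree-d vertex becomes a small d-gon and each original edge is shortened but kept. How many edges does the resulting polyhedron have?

36

The base solid has V = 6, E = 12, F = 8.
Truncation replaces each original edge-end by a new vertex, so V′ = 2E = 24.
Each original edge survives, and each old vertex of degree d contributes d new edges; summing degrees gives Σd = 2E, so E′ = E + 2E = 3E = 36.
Each original face survives and each original vertex becomes one new face: F′ = F + V = 14.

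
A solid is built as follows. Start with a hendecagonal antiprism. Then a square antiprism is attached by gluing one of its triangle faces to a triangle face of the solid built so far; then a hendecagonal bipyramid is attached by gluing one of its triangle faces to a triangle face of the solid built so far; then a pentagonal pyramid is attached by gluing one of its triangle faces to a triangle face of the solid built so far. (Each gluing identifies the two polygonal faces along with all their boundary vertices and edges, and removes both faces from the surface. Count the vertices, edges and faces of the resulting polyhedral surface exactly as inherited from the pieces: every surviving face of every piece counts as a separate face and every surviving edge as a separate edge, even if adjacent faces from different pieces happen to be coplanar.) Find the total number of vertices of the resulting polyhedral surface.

40

A hendecagonal antiprism: V=22, E=44, F=24.
Attach a square antiprism (V=8, E=16, F=10) along a 3-gon: merge 3 vertices and 3 edges, delete both glued faces → V=27, E=57, F=32.
Attach a hendecagonal bipyramid (V=13, E=33, F=22) along a 3-gon: merge 3 vertices and 3 edges, delete both glued faces → V=37, E=87, F=52.
Attach a pentagonal pyramid (V=6, E=10, F=6) along a 3-gon: merge 3 vertices and 3 edges, delete both glued faces → V=40, E=94, F=56.
Check: V − E + F = 40 − 94 + 56 = 2.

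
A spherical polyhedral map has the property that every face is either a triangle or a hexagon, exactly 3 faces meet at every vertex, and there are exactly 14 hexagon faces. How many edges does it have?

48

Let x be the number of triangles; then F = 14 + x.
Edge–face incidences: 2E = 6·14 + 3·x = 84 + 3x.
Every vertex has degree 3, so 3V = 2E.
Euler: V − E + F = 2 ⇒ (2E)/3 − E + (14 + x) = 2.
Multiply by 6: 2·(2E) − 3·(2E) + 6·(14 + x) = 12, i.e. 84 + 6x − (84 + 3x) = 12.
Collecting terms: 3x = 12, so x = 4.
Then 2E = 84 + 3·4 = 96, so E = 48, V = 2E/3 = 32, F = 14 + 4 = 18.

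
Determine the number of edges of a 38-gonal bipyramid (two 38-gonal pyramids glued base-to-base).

114

A bipyramid over an n-gon has 2n triangular faces and n + 2 vertices: V = 38 + 2 = 40, E = 3·38 = 114, F = 2·38 = 76.
Check: V − E + F = 40 − 114 + 76 = 2.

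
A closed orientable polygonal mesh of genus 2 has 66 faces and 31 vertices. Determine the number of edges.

For a closed orientable surface of genus 2, χ = 2 − 2·2 = -2.
E = V + F − (-2) = 31 + 66 − (-2) = 99.

99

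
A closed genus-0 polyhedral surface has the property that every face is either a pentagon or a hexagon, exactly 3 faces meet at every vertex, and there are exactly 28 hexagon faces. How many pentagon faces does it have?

12

Let x be the number of pentagons; then F = 28 + x.
Edge–face incidences: 2E = 6·28 + 5·x = 168 + 5x.
Every vertex has degree 3, so 3V = 2E.
Euler: V − E + F = 2 ⇒ (2E)/3 − E + (28 + x) = 2.
Multiply by 6: 2·(2E) − 3·(2E) + 6·(28 + x) = 12, i.e. 168 + 6x − (168 + 5x) = 12.
Collecting terms: x = 12.
Then 2E = 168 + 5·12 = 228, so E = 114, V = 2E/3 = 76, F = 28 + 12 = 40.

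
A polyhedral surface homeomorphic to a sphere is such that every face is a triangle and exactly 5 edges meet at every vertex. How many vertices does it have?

Each face has 3 edges and each edge borders two faces, so 2E = 3F.
Each vertex has degree 5, so 5V = 2E and hence V = 3F/5.
Euler: V − E + F = 2 ⇒ (3F/5) − (3F/2) + F = 2.
Multiply by 10: (6 − 15 + 10)F = 20, i.e. 1F = 20.
So F = 20, E = 3·20/2 = 30, V = 3·20/5 = 12.

12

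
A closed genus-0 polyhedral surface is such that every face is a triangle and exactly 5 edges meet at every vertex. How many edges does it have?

30

Each face has 3 edges and each edge borders two faces, so 2E = 3F.
Each vertex has degree 5, so 5V = 2E and hence V = 3F/5.
Euler: V − E + F = 2 ⇒ (3F/5) − (3F/2) + F = 2.
Multiply by 10: (6 − 15 + 10)F = 20, i.e. 1F = 20.
So F = 20, E = 3·20/2 = 30, V = 3·20/5 = 12.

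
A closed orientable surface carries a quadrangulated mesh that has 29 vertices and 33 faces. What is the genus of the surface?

Every face is a square, so 2E = 4·33 = 132, giving E = 66.
χ = V − E + F = 29 − 66 + 33 = -4.
For a closed orientable surface χ = 2 − 2g, so g = (2 − (-4))/2 = 3.

3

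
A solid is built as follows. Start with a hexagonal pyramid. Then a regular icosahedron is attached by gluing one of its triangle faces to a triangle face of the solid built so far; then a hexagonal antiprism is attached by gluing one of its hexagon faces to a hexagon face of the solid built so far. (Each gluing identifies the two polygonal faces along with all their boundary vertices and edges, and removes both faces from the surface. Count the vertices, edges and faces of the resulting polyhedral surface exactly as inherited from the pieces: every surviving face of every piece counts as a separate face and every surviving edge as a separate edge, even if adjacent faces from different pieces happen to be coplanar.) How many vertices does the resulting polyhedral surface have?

22

A hexagonal pyramid: V=7, E=12, F=7.
Attach a regular icosahedron (V=12, E=30, F=20) along a 3-gon: merge 3 vertices and 3 edges, delete both glued faces → V=16, E=39, F=25.
Attach a hexagonal antiprism (V=12, E=24, F=14) along a 6-gon: merge 6 vertices and 6 edges, delete both glued faces → V=22, E=57, F=37.
Check: V − E + F = 22 − 57 + 37 = 2.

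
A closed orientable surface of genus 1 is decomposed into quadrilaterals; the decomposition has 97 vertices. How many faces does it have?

χ = 2 − 2·1 = 0, and every face is a square so 4F = 2E.
V − E + F = 0 with E = 4F/2 gives 97 − (4/2 − 1)·F = 0, so F = 97 and E = 194.

97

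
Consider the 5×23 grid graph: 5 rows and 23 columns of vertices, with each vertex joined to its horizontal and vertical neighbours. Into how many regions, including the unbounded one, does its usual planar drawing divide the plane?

The grid has V = 5·23 = 115 vertices and E = 5·22 + 23·4 = 202 edges.
F = 2 − V + E = 2 − 115 + 202 = 89.

89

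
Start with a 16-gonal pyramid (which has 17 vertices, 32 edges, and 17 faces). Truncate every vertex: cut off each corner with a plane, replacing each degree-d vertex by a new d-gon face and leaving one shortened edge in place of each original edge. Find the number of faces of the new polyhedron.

Truncation replaces each original edge-end by a new vertex, so V′ = 2E = 64.
Each original edge survives, and each old vertex of degree d contributes d new edges; summing degrees gives Σd = 2E, so E′ = E + 2E = 3E = 96.
Each original face survives and each original vertex becomes one new face: F′ = F + V = 34.

34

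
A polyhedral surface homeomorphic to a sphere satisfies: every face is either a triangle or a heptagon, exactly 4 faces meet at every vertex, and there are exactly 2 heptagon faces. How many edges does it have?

Let x be the number of triangles; then F = 2 + x.
Edge–face incidences: 2E = 7·2 + 3·x = 14 + 3x.
Every vertex has degree 4, so 4V = 2E.
Euler: V − E + F = 2 ⇒ (2E)/4 − E + (2 + x) = 2.
Multiply by 8: 2·(2E) − 4·(2E) + 8·(2 + x) = 16, i.e. 16 + 8x − 2·(14 + 3x) = 16.
Collecting terms: 2x − 12 = 16, so 2x = 28, so x = 14.
Then 2E = 14 + 3·14 = 56, so E = 28, V = 2E/4 = 14, F = 2 + 14 = 16.

28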